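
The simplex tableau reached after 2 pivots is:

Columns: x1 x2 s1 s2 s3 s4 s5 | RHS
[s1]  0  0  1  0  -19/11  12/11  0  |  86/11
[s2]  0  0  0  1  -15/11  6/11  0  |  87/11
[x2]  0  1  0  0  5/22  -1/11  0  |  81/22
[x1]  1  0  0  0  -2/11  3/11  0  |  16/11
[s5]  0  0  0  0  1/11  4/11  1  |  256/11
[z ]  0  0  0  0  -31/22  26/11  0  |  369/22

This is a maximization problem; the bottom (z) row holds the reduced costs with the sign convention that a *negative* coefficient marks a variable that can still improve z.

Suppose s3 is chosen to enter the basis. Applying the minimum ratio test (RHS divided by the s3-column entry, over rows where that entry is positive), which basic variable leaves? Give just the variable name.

x2

Ratios: row 1 (s1): entry -19/11 ≤ 0, skip; row 2 (s2): entry -15/11 ≤ 0, skip; row 3 (x2): (81/22)/(5/22) = 81/5; row 4 (x1): entry -2/11 ≤ 0, skip; row 5 (s5): (256/11)/(1/11) = 256.
Minimum ratio 81/5 is in the x2 row, so x2 leaves.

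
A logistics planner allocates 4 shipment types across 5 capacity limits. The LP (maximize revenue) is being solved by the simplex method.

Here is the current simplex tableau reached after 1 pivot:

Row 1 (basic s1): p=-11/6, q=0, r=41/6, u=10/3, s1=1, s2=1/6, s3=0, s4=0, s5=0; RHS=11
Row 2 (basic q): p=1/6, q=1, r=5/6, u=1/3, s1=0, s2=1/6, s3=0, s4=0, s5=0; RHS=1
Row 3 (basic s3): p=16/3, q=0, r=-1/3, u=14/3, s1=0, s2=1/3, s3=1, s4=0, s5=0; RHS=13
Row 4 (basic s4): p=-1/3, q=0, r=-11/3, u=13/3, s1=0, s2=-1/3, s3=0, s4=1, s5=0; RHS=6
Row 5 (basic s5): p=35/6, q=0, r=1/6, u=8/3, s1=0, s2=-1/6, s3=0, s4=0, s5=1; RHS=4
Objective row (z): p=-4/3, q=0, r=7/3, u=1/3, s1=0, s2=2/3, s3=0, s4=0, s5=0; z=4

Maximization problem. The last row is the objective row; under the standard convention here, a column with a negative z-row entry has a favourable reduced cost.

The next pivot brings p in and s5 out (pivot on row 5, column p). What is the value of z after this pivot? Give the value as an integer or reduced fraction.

Minimum ratio for p: 4/(35/6) = 24/35.
z changes by −(z-row coeff of p)·ratio = −(-4/3)·(24/35) = 32/35.
New z = 4 + (32/35) = 172/35.

172/35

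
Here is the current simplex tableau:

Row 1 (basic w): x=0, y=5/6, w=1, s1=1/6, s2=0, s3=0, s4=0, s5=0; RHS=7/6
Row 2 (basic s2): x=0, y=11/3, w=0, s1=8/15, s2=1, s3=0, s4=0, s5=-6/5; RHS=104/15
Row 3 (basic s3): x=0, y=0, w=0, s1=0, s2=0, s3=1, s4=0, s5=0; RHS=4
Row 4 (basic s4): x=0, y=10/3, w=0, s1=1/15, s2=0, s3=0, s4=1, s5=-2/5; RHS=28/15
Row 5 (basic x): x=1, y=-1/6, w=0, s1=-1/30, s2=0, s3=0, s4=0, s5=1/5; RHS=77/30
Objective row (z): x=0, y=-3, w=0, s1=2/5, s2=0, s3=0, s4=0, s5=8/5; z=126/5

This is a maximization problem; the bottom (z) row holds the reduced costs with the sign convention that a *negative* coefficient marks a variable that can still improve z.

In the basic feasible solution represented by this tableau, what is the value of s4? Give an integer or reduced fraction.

s4 is basic (row 4); its value is the RHS of that row: 28/15.

28/15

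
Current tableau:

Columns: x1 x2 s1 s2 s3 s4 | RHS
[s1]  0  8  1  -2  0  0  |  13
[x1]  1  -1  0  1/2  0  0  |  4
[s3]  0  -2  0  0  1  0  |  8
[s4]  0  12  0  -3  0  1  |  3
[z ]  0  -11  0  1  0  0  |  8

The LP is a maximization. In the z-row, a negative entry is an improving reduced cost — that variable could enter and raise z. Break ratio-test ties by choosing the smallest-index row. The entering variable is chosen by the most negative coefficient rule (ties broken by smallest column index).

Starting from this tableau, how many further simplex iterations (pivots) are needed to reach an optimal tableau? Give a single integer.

pivot: x2 in, s4 out → z = 43/4
pivot: s2 in, x1 out → z = 81/2
No improving column remains; optimal.

2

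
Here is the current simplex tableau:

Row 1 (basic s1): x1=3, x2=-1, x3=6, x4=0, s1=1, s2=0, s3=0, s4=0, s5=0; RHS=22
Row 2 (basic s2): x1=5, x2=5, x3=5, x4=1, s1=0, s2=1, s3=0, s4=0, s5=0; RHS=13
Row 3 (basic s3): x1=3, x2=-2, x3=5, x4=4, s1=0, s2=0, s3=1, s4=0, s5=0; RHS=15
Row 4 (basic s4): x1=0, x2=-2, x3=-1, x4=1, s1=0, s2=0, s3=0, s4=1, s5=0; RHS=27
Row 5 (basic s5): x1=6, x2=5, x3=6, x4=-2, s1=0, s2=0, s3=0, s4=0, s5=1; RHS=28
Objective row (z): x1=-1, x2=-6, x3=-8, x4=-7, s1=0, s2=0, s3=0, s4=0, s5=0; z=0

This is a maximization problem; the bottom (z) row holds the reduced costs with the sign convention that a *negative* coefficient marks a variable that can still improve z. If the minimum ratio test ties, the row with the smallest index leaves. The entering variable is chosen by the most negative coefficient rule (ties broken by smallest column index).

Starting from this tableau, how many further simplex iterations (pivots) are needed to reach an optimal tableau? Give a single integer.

pivot: x3 in, s2 out → z = 104/5
pivot: x4 in, s3 out → z = 122/5
pivot: x2 in, x3 out → z = 929/22
No improving column remains; optimal.

3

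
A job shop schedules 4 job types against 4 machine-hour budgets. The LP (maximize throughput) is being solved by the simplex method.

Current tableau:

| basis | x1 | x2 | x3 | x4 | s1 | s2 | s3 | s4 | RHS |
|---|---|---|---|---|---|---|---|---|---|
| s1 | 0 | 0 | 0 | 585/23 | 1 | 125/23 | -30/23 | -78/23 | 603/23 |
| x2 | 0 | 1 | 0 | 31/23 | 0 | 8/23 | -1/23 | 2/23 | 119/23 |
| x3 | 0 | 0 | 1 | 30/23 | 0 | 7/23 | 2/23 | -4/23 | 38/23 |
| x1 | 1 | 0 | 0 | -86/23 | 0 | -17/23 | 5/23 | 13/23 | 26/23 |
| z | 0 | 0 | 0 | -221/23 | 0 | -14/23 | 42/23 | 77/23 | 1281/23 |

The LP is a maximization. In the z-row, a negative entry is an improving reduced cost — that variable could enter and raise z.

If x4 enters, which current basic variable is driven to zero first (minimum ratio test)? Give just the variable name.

Ratios: row 1 (s1): (603/23)/(585/23) = 67/65; row 2 (x2): (119/23)/(31/23) = 119/31; row 3 (x3): (38/23)/(30/23) = 19/15; row 4 (x1): entry -86/23 ≤ 0, skip.
Minimum ratio 67/65 is in the s1 row, so s1 leaves.

s1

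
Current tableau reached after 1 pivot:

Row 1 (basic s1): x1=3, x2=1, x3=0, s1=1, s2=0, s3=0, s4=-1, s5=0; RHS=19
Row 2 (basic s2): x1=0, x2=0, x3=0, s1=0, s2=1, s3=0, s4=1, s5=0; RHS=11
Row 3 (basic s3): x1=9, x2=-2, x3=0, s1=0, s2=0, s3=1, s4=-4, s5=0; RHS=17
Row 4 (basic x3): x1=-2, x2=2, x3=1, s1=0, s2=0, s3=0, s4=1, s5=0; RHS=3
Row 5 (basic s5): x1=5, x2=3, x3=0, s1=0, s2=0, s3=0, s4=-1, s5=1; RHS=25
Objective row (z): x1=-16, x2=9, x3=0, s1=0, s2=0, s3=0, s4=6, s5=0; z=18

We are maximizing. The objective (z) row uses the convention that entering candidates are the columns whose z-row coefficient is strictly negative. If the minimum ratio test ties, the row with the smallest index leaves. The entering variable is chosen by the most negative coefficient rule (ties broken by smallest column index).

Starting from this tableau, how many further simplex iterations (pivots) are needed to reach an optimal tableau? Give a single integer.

2

pivot: x1 in, s3 out → z = 434/9
pivot: s4 in, s2 out → z = 544/9
No improving column remains; optimal.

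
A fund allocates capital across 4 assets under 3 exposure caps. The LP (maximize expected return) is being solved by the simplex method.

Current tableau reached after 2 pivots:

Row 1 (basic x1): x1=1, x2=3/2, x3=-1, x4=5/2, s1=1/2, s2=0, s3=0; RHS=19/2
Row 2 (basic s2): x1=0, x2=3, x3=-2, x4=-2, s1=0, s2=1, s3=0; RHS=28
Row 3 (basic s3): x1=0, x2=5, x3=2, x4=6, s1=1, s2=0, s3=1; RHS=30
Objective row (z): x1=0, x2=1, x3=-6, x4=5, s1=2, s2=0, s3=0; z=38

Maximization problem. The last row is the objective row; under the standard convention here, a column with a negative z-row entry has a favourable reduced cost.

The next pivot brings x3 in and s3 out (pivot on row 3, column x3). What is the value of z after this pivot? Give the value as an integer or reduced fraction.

128

Minimum ratio for x3: 30/2 = 15.
z changes by −(z-row coeff of x3)·ratio = −(-6)·15 = 90.
New z = 38 + 90 = 128.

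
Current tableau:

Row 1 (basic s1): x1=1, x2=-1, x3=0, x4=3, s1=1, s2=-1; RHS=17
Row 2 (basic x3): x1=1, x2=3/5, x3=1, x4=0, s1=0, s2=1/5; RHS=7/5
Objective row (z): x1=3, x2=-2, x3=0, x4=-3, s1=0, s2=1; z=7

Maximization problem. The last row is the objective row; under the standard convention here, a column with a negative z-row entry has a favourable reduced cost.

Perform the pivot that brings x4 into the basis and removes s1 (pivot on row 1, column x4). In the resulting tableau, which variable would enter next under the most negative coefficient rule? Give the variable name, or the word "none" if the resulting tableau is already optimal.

x2

Pivot element 3. New z-row = old z-row − (-3)·(row 1/3).
Updated z-row coefficients: x1: 4, x2: -3, x3: 0, x4: 0, s1: 1, s2: 0.
The most negative is -3 in column x2, so x2 would enter next.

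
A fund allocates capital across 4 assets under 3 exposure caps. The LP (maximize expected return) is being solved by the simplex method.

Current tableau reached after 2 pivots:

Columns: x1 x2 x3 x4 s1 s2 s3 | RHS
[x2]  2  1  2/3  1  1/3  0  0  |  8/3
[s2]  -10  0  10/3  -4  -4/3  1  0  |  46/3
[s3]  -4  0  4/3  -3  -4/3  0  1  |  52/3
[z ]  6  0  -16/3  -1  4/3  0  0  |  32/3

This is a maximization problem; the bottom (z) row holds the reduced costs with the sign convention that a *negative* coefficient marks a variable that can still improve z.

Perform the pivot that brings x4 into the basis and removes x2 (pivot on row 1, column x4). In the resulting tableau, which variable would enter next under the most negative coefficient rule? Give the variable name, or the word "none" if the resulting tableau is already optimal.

x3

Pivot element 1. New z-row = old z-row − (-1)·(row 1/1).
Updated z-row coefficients: x1: 8, x2: 1, x3: -14/3, x4: 0, s1: 5/3, s2: 0, s3: 0.
The most negative is -14/3 in column x3, so x3 would enter next.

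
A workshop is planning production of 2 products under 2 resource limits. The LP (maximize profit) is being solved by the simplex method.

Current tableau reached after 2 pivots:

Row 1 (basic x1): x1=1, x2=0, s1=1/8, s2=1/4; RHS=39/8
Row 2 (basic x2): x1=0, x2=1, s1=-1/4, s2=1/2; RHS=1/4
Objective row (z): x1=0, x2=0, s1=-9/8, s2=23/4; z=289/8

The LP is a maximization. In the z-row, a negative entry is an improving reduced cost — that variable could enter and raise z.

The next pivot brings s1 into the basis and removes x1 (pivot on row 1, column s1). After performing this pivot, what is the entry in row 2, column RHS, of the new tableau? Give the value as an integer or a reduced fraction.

Pivot element is row 1, column s1: 1/8.
Normalize row 1: new (row 1, RHS) = (39/8)/(1/8) = 39.
row 2 ← row 2 − (-1/4)·(new row 1): 1/4 − (-1/4)·39 = 10.

10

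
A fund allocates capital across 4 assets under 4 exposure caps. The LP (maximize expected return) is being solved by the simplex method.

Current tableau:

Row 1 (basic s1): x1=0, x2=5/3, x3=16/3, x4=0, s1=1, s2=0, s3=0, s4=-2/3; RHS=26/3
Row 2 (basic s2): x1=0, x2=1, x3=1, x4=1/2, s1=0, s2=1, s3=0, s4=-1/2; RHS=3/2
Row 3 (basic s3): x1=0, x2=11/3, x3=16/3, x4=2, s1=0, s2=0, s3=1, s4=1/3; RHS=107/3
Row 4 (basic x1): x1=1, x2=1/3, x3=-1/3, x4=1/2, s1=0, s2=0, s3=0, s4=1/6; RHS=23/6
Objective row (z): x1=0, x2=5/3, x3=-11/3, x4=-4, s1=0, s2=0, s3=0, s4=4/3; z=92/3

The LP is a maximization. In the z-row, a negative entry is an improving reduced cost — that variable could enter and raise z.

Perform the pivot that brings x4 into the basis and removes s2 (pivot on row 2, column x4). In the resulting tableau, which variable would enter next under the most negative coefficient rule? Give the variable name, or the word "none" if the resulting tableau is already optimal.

Pivot element 1/2. New z-row = old z-row − (-4)·(row 2/(1/2)).
Updated z-row coefficients: x1: 0, x2: 29/3, x3: 13/3, x4: 0, s1: 0, s2: 8, s3: 0, s4: -8/3.
The most negative is -8/3 in column s4, so s4 would enter next.

s4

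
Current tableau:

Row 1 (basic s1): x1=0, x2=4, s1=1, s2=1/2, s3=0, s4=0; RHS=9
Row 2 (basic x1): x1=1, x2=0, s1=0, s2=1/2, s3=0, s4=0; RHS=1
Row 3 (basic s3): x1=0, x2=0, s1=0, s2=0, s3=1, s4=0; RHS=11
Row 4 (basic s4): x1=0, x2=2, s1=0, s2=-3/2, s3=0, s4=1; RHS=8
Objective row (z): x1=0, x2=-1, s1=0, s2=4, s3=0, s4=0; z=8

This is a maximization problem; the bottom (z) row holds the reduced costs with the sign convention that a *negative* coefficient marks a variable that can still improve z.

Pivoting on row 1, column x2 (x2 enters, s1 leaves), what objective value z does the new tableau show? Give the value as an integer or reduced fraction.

Minimum ratio for x2: 9/4 = 9/4.
z changes by −(z-row coeff of x2)·ratio = −(-1)·(9/4) = 9/4.
New z = 8 + (9/4) = 41/4.

41/4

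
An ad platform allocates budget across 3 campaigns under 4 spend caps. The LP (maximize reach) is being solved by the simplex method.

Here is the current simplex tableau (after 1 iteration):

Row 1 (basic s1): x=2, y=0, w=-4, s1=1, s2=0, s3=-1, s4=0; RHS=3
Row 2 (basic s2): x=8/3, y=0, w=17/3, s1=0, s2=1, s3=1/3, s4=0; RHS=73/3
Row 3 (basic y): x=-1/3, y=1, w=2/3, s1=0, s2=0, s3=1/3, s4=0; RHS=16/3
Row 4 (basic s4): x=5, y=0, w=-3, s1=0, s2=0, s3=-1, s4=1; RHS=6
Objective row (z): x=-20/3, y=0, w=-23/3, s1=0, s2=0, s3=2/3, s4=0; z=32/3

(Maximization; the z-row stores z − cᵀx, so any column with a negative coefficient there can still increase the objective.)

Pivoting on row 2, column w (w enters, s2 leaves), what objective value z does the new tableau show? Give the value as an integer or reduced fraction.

741/17

Minimum ratio for w: (73/3)/(17/3) = 73/17.
z changes by −(z-row coeff of w)·ratio = −(-23/3)·(73/17) = 1679/51.
New z = 32/3 + (1679/51) = 741/17.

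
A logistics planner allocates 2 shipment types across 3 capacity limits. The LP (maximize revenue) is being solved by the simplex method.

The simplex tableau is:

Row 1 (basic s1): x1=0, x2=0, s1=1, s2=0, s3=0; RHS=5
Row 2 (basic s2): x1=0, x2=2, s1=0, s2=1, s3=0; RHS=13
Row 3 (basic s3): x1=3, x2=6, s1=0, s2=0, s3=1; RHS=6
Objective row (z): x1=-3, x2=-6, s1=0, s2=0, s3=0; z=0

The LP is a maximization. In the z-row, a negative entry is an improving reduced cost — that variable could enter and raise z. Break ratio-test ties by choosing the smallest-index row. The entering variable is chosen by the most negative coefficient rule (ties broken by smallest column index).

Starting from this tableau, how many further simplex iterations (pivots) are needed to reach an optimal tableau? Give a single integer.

pivot: x2 in, s3 out → z = 6
No improving column remains; optimal.

1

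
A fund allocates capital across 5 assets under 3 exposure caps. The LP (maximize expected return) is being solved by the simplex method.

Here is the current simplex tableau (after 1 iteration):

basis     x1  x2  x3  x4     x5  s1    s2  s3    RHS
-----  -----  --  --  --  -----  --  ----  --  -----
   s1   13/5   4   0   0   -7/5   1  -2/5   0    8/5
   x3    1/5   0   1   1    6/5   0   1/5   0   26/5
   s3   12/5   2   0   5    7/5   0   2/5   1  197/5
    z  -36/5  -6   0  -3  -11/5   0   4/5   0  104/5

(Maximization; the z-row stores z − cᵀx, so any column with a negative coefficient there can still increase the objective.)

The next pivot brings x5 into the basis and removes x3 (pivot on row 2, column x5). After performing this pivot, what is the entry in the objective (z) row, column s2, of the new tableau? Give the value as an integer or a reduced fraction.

Pivot element is row 2, column x5: 6/5.
Normalize row 2: new (row 2, s2) = (1/5)/(6/5) = 1/6.
z-row ← z-row − (-11/5)·(new row 2): 4/5 − (-11/5)·(1/6) = 7/6.

7/6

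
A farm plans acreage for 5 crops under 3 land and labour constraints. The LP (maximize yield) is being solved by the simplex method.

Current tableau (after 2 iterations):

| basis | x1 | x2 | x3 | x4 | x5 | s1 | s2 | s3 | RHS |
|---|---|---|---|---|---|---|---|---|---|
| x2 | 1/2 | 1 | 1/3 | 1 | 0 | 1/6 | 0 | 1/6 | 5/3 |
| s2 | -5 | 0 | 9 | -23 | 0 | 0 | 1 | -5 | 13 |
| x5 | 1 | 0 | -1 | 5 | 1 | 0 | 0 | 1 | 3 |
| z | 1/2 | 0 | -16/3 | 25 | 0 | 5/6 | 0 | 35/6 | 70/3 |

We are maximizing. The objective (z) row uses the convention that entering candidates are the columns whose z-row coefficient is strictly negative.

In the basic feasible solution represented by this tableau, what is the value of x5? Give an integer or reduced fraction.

x5 is basic (row 3); its value is the RHS of that row: 3.

3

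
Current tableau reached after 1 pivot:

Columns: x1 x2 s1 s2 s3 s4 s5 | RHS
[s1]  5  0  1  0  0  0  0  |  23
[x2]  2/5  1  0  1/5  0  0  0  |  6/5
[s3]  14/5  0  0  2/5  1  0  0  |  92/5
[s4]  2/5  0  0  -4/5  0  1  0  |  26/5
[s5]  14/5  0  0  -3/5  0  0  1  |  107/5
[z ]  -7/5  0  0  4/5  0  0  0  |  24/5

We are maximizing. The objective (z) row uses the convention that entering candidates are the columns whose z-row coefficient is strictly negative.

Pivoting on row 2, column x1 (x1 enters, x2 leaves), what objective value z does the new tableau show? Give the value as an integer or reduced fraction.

Minimum ratio for x1: (6/5)/(2/5) = 3.
z changes by −(z-row coeff of x1)·ratio = −(-7/5)·3 = 21/5.
New z = 24/5 + (21/5) = 9.

9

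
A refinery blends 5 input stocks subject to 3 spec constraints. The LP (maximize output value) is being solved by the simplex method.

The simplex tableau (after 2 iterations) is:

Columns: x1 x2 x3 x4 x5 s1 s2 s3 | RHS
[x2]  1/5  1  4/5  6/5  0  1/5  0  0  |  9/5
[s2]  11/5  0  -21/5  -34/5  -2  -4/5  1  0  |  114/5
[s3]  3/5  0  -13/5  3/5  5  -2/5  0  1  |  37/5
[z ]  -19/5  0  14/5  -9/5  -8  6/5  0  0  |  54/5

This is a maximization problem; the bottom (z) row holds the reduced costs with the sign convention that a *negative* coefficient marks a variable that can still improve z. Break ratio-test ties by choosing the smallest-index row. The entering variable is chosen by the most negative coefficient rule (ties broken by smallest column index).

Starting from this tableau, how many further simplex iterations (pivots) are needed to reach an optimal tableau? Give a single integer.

2

pivot: x5 in, s3 out → z = 566/25
pivot: x1 in, x2 out → z = 241/5
No improving column remains; optimal.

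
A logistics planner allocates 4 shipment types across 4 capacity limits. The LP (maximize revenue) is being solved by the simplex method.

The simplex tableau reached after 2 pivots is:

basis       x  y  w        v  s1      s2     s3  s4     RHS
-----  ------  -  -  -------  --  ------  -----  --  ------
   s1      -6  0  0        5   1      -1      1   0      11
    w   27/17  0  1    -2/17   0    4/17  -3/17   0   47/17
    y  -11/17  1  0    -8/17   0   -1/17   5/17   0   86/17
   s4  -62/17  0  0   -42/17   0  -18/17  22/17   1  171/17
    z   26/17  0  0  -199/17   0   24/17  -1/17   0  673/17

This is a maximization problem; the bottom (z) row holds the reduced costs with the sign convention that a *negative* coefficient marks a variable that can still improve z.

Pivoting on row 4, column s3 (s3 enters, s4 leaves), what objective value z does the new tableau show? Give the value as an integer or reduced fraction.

Minimum ratio for s3: (171/17)/(22/17) = 171/22.
z changes by −(z-row coeff of s3)·ratio = −(-1/17)·(171/22) = 171/374.
New z = 673/17 + (171/374) = 881/22.

881/22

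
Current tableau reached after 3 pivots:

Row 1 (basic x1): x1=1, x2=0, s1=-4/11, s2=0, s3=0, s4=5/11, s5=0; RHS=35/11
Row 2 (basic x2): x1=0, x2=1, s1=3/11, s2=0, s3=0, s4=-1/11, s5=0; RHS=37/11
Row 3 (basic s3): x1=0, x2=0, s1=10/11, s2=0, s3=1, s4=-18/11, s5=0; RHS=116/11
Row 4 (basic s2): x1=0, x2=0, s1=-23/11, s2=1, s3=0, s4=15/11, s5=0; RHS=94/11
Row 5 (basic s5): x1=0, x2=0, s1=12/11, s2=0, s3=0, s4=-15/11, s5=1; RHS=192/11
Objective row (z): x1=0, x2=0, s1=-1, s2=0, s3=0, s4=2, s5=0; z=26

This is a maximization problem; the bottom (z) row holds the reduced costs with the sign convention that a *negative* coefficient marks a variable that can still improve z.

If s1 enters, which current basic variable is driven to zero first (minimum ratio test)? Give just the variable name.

Ratios: row 1 (x1): entry -4/11 ≤ 0, skip; row 2 (x2): (37/11)/(3/11) = 37/3; row 3 (s3): (116/11)/(10/11) = 58/5; row 4 (s2): entry -23/11 ≤ 0, skip; row 5 (s5): (192/11)/(12/11) = 16.
Minimum ratio 58/5 is in the s3 row, so s3 leaves.

s3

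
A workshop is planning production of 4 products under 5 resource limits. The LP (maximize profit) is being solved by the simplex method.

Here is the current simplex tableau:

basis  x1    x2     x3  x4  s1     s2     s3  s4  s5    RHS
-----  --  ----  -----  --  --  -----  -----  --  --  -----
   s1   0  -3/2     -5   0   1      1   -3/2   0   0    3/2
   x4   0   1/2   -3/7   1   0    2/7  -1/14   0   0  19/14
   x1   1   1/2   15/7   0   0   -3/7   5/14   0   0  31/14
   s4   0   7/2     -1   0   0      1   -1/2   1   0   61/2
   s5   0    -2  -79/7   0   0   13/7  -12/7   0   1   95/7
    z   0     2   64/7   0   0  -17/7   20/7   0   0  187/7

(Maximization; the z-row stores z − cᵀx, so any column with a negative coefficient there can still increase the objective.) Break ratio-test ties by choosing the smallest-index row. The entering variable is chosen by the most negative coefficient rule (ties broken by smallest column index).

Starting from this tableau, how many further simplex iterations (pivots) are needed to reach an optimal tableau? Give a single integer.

pivot: s2 in, s1 out → z = 425/14
pivot: x3 in, x4 out → z = 232/7
No improving column remains; optimal.

2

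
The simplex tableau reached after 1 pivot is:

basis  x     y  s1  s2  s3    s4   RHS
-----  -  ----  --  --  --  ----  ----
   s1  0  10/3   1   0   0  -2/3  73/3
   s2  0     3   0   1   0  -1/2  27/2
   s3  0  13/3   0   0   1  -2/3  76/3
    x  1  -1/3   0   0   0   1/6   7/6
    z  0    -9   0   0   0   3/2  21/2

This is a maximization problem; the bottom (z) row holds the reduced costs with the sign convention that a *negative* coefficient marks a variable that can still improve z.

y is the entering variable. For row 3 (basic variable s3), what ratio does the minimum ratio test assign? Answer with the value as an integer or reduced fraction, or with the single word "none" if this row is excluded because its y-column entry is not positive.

76/13

Ratio = RHS / (y entry) = (76/3) / (13/3) = 76/13.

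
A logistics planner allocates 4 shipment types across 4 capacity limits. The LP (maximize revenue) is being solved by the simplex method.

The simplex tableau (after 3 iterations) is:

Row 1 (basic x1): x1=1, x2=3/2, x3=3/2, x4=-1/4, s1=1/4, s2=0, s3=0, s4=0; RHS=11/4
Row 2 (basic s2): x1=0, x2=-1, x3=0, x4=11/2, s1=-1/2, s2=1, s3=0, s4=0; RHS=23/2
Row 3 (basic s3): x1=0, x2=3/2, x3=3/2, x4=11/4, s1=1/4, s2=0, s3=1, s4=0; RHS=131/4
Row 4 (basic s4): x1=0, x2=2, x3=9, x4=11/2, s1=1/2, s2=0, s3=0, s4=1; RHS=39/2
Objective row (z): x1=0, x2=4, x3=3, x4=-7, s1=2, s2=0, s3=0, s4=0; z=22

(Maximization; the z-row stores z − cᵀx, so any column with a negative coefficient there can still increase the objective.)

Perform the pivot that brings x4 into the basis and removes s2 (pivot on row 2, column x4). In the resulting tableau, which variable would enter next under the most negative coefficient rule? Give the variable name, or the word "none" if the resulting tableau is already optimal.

none

Pivot element 11/2. New z-row = old z-row − (-7)·(row 2/(11/2)).
Updated z-row coefficients: x1: 0, x2: 30/11, x3: 3, x4: 0, s1: 15/11, s2: 14/11, s3: 0, s4: 0.
No coefficient is strictly negative; the tableau after this pivot is optimal.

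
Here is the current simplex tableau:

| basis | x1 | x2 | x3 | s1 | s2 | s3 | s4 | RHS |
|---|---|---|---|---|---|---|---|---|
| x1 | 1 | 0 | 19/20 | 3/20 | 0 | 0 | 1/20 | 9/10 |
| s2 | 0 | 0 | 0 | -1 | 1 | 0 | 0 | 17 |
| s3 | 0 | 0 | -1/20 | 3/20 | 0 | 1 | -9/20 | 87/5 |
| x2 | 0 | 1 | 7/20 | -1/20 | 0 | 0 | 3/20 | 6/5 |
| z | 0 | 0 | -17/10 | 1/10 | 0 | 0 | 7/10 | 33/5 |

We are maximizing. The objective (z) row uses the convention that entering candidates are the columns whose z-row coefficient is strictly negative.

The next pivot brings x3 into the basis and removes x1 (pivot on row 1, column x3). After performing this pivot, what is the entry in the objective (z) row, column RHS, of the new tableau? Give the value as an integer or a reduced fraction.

156/19

Pivot element is row 1, column x3: 19/20.
Normalize row 1: new (row 1, RHS) = (9/10)/(19/20) = 18/19.
z-row ← z-row − (-17/10)·(new row 1): 33/5 − (-17/10)·(18/19) = 156/19.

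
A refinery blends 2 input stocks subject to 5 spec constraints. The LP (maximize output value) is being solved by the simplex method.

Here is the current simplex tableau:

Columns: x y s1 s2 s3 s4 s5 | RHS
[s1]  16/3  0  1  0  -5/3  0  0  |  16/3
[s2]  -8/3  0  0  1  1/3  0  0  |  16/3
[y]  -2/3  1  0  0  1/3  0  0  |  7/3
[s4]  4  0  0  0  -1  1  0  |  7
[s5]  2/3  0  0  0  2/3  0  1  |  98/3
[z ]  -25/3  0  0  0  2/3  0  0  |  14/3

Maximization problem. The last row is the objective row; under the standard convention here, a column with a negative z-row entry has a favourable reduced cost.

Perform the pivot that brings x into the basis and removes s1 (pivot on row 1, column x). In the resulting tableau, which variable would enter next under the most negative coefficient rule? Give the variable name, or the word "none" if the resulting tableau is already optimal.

s3

Pivot element 16/3. New z-row = old z-row − (-25/3)·(row 1/(16/3)).
Updated z-row coefficients: x: 0, y: 0, s1: 25/16, s2: 0, s3: -31/16, s4: 0, s5: 0.
The most negative is -31/16 in column s3, so s3 would enter next.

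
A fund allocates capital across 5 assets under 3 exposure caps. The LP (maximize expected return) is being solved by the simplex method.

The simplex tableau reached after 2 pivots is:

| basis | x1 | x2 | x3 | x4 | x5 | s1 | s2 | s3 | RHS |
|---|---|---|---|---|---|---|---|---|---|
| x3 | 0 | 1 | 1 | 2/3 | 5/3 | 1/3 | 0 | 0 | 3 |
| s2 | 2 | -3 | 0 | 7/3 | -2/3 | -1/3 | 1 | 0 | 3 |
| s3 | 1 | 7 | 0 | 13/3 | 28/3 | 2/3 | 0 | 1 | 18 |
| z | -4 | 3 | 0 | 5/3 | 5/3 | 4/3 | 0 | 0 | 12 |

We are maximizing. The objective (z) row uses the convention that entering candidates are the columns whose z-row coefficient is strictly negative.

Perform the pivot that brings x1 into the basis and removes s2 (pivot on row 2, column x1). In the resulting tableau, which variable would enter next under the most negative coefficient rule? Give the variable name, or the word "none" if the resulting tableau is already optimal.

x2

Pivot element 2. New z-row = old z-row − (-4)·(row 2/2).
Updated z-row coefficients: x1: 0, x2: -3, x3: 0, x4: 19/3, x5: 1/3, s1: 2/3, s2: 2, s3: 0.
The most negative is -3 in column x2, so x2 would enter next.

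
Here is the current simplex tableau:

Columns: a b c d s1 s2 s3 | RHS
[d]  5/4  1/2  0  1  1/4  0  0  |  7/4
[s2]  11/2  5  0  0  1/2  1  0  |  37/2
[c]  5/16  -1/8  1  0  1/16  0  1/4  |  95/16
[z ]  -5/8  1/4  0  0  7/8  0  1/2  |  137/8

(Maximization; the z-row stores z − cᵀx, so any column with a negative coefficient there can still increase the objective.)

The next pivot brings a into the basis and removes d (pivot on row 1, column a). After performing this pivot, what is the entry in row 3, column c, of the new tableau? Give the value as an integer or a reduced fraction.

1

Pivot element is row 1, column a: 5/4.
Normalize row 1: new (row 1, c) = 0/(5/4) = 0.
row 3 ← row 3 − (5/16)·(new row 1): 1 − (5/16)·0 = 1.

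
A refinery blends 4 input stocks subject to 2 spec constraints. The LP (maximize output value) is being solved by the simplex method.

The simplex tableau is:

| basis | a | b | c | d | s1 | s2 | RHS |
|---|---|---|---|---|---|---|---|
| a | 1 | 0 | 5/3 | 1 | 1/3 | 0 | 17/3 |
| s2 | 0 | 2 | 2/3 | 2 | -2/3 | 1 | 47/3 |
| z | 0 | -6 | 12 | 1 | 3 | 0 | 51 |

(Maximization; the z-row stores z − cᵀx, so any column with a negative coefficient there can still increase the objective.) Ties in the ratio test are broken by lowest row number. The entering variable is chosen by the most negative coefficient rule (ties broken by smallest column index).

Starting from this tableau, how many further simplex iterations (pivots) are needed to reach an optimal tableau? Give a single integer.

1

pivot: b in, s2 out → z = 98
No improving column remains; optimal.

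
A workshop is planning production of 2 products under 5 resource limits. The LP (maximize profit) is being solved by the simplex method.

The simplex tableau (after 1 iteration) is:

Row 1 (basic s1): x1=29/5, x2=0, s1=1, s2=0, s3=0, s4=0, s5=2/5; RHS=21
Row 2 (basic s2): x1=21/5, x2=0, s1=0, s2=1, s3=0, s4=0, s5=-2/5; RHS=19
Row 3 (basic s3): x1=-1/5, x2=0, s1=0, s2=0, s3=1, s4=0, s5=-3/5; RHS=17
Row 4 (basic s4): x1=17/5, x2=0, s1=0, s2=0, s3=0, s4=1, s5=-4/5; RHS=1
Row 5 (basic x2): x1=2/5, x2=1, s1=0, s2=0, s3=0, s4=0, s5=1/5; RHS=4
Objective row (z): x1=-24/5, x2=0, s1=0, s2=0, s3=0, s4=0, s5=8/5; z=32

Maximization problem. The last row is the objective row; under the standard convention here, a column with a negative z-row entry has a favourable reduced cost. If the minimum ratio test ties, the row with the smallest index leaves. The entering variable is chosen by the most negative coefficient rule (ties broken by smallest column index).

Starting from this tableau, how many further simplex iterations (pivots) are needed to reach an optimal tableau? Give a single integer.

pivot: x1 in, s4 out → z = 568/17
No improving column remains; optimal.

1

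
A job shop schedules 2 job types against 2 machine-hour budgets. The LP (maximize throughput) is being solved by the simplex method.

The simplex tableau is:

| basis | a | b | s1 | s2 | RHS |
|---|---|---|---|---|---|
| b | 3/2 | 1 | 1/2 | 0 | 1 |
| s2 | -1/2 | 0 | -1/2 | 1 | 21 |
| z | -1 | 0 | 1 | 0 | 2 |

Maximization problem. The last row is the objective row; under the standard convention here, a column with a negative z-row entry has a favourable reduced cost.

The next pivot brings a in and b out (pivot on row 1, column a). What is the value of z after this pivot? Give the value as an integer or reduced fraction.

Minimum ratio for a: 1/(3/2) = 2/3.
z changes by −(z-row coeff of a)·ratio = −(-1)·(2/3) = 2/3.
New z = 2 + (2/3) = 8/3.

8/3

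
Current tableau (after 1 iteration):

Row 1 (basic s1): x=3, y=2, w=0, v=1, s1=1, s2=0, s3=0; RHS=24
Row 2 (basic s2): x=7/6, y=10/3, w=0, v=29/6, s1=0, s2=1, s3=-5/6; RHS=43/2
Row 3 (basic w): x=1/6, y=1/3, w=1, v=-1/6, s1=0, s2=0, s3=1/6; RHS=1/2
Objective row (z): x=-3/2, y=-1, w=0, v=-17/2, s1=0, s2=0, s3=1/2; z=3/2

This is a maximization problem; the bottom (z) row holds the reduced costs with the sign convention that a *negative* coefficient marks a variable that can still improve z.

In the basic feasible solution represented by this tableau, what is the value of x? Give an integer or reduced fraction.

x is nonbasic (not in the basis column), so its value in the current BFS is 0.

0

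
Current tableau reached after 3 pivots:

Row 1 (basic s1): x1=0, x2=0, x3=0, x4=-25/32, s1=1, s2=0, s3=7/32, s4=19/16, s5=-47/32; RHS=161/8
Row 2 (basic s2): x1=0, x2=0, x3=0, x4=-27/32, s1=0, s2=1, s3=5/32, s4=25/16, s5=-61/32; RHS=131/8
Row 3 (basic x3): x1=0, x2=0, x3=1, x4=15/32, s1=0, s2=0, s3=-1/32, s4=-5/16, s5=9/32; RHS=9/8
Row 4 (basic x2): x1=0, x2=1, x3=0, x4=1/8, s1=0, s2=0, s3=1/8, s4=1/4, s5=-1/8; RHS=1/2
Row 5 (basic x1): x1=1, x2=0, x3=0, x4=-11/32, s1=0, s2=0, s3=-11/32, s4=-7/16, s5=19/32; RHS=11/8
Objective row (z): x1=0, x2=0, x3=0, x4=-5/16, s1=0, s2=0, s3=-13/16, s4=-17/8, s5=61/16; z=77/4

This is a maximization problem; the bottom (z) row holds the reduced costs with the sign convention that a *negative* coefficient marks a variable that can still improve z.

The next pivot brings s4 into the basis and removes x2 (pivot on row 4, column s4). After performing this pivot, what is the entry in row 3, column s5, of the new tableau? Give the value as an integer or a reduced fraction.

Pivot element is row 4, column s4: 1/4.
Normalize row 4: new (row 4, s5) = (-1/8)/(1/4) = -1/2.
row 3 ← row 3 − (-5/16)·(new row 4): 9/32 − (-5/16)·(-1/2) = 1/8.

1/8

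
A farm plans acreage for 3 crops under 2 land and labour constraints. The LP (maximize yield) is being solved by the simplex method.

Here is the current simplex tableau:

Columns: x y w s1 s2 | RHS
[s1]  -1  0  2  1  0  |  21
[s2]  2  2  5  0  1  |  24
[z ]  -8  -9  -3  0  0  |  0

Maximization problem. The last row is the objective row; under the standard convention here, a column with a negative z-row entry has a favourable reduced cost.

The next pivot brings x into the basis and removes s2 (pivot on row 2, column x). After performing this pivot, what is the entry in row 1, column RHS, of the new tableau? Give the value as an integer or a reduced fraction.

Pivot element is row 2, column x: 2.
Normalize row 2: new (row 2, RHS) = 24/2 = 12.
row 1 ← row 1 − (-1)·(new row 2): 21 − (-1)·12 = 33.

33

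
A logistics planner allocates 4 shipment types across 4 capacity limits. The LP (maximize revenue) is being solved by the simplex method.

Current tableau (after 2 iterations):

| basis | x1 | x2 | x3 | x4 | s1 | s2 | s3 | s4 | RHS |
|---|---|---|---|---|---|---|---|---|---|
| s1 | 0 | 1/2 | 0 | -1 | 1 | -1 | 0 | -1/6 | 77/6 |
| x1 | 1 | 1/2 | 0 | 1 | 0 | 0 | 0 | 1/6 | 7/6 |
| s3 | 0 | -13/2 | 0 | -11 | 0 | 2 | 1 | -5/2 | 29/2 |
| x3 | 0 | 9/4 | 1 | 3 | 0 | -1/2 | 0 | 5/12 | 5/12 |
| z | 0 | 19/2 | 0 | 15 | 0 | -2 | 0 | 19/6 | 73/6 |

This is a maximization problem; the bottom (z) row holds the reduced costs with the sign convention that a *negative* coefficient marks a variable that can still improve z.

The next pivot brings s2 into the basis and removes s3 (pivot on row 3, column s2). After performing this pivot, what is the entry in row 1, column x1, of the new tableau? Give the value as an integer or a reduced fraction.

0

Pivot element is row 3, column s2: 2.
Normalize row 3: new (row 3, x1) = 0/2 = 0.
row 1 ← row 1 − (-1)·(new row 3): 0 − (-1)·0 = 0.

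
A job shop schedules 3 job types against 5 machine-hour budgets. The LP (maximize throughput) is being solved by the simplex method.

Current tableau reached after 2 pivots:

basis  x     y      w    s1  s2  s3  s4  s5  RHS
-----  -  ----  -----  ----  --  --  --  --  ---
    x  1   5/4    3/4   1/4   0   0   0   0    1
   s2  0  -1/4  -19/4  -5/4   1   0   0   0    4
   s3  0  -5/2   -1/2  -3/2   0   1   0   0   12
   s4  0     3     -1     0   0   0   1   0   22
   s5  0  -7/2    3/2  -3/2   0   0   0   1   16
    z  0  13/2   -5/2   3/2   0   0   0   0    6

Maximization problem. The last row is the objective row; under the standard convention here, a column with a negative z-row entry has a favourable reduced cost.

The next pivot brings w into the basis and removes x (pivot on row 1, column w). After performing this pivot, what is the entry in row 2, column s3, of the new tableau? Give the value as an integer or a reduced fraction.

Pivot element is row 1, column w: 3/4.
Normalize row 1: new (row 1, s3) = 0/(3/4) = 0.
row 2 ← row 2 − (-19/4)·(new row 1): 0 − (-19/4)·0 = 0.

0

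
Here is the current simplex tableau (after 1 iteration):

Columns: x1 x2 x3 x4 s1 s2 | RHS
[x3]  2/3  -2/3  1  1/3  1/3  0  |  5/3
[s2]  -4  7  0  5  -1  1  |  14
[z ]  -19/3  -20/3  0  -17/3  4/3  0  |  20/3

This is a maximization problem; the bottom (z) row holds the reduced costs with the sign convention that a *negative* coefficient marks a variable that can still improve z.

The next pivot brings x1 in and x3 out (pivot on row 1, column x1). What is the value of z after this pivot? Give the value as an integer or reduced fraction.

45/2

Minimum ratio for x1: (5/3)/(2/3) = 5/2.
z changes by −(z-row coeff of x1)·ratio = −(-19/3)·(5/2) = 95/6.
New z = 20/3 + (95/6) = 45/2.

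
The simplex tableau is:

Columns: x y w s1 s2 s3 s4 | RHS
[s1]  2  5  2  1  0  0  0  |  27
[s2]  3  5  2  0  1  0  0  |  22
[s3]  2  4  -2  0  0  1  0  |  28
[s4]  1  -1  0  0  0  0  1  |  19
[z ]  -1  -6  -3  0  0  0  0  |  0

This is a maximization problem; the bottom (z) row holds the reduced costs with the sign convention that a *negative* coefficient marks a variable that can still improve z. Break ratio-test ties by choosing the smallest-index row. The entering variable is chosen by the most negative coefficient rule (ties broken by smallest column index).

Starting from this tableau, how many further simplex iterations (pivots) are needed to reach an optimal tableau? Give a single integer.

2

pivot: y in, s2 out → z = 132/5
pivot: w in, y out → z = 33
No improving column remains; optimal.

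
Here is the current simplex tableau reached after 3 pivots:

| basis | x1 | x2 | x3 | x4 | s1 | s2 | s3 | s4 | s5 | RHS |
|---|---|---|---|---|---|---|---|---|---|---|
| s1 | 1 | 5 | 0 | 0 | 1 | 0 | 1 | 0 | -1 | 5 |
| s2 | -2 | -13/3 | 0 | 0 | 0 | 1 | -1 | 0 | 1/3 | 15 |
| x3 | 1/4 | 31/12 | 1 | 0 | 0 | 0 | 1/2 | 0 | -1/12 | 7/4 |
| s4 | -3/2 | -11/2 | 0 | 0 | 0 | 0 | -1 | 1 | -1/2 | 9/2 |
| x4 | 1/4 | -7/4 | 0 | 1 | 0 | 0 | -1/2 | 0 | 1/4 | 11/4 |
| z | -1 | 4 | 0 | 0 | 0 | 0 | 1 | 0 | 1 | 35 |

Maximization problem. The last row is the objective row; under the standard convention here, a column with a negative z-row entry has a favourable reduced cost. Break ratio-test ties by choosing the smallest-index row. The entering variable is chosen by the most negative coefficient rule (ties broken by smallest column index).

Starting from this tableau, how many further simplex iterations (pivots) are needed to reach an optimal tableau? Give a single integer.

1

pivot: x1 in, s1 out → z = 40
No improving column remains; optimal.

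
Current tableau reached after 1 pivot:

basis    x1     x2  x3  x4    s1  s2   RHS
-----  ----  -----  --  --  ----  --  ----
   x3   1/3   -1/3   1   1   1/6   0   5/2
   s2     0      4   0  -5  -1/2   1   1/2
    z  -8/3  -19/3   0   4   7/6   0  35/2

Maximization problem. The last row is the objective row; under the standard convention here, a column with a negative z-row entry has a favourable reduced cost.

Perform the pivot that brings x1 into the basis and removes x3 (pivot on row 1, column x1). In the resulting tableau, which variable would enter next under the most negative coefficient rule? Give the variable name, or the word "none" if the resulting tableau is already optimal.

x2

Pivot element 1/3. New z-row = old z-row − (-8/3)·(row 1/(1/3)).
Updated z-row coefficients: x1: 0, x2: -9, x3: 8, x4: 12, s1: 5/2, s2: 0.
The most negative is -9 in column x2, so x2 would enter next.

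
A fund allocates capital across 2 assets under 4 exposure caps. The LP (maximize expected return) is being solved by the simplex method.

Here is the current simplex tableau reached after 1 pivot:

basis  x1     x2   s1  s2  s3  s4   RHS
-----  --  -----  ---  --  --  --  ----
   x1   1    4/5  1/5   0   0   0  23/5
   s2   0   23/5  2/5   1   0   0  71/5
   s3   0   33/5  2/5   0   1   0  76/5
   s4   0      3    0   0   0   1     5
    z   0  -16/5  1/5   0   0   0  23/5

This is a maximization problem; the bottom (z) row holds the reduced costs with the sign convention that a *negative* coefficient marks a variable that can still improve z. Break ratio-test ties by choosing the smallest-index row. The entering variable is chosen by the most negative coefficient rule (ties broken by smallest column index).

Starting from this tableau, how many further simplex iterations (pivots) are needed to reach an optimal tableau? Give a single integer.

1

pivot: x2 in, s4 out → z = 149/15
No improving column remains; optimal.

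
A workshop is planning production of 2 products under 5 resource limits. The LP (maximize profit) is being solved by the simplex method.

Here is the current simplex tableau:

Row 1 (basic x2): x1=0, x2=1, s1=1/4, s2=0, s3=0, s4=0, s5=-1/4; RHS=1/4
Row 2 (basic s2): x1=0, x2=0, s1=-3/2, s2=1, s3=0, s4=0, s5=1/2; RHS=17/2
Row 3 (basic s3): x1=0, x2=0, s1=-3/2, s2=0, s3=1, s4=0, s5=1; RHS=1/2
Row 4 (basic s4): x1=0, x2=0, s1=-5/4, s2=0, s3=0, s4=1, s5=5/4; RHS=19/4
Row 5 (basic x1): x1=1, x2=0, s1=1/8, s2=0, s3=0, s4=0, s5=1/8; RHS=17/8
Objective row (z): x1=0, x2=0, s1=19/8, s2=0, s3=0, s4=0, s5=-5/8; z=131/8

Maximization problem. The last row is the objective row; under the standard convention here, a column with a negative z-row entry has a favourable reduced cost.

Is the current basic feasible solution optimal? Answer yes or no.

Column s5 has objective-row coefficient -5/8, which is negative; an improving pivot exists, so not yet optimal.

no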